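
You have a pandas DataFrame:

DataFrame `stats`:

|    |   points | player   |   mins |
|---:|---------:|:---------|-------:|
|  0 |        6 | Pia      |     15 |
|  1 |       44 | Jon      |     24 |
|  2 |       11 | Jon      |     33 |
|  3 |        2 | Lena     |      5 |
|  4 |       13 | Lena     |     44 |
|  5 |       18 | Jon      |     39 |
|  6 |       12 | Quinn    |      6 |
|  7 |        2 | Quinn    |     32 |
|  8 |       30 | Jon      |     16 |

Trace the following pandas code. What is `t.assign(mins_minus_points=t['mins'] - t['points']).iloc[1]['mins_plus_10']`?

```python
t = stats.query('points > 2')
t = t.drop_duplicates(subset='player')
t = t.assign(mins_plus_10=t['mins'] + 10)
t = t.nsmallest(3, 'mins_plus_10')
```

25

filter rows where points > 2:
   points player  mins
0       6    Pia    15
1      44    Jon    24
2      11    Jon    33
4      13   Lena    44
5      18    Jon    39
6      12  Quinn     6
8      30    Jon    16
drop duplicate player (keep=first):
   points player  mins
0       6    Pia    15
1      44    Jon    24
4      13   Lena    44
6      12  Quinn     6
add column mins_plus_10 = t['mins'] + 10:
   points player  mins  mins_plus_10
0       6    Pia    15            25
1      44    Jon    24            34
4      13   Lena    44            54
6      12  Quinn     6            16
take 3 rows with smallest mins_plus_10:
   points player  mins  mins_plus_10
6      12  Quinn     6            16
0       6    Pia    15            25
1      44    Jon    24            34
add column mins_minus_points = t['mins'] - t['points']:
   points player  mins  mins_plus_10  mins_minus_points
6      12  Quinn     6            16                 -6
0       6    Pia    15            25                  9
1      44    Jon    24            34                -20
value at position 1, column 'mins_plus_10' → 25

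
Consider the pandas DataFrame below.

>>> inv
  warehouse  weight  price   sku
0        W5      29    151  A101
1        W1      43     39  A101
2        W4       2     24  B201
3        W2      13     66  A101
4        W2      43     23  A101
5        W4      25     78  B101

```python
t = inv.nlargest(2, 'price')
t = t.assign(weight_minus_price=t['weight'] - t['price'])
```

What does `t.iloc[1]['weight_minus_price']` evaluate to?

-53

take 2 rows with largest price:
  warehouse  weight  price   sku
0        W5      29    151  A101
5        W4      25     78  B101
add column weight_minus_price = t['weight'] - t['price']:
  warehouse  weight  price   sku  weight_minus_price
0        W5      29    151  A101                -122
5        W4      25     78  B101                 -53
Finally, value at position 1, column 'weight_minus_price' = -53.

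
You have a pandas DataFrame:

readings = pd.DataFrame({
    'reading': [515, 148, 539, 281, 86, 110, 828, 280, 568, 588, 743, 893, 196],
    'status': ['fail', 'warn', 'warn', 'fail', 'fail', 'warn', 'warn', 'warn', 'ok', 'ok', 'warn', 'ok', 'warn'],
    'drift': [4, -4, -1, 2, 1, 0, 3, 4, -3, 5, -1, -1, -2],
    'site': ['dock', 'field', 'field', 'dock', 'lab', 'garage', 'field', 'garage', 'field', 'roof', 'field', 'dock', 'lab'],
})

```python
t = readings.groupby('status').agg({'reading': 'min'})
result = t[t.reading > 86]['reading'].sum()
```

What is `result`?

group by status, min of reading:
        reading
status         
fail         86
ok          568
warn        110
filter rows where reading > 86:
        reading
status         
ok          568
warn        110
Taking the sum of column 'reading' gives 678.

678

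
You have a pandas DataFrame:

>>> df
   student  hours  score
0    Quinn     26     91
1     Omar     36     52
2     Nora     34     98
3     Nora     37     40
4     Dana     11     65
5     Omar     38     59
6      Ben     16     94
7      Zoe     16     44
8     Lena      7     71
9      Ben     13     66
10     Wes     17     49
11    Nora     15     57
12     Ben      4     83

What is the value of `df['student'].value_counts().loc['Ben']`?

value_counts of student:
student
Nora     3
Ben      3
Omar     2
Quinn    1
Dana     1
Zoe      1
Lena     1
Wes      1
Name: count, dtype: int64

3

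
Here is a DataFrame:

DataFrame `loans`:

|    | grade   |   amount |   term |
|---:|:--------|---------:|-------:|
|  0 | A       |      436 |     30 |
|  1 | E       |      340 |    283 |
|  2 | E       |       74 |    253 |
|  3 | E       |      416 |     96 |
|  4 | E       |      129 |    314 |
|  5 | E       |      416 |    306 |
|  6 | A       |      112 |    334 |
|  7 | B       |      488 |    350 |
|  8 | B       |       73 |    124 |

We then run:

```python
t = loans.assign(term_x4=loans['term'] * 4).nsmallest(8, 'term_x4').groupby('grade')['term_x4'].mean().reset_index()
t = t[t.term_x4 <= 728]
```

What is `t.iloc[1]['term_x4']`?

496.0

add column term_x4 = loans['term'] * 4:
  grade  amount  term  term_x4
0     A     436    30      120
1     E     340   283     1132
2     E      74   253     1012
3     E     416    96      384
4     E     129   314     1256
5     E     416   306     1224
6     A     112   334     1336
7     B     488   350     1400
8     B      73   124      496
take 8 rows with smallest term_x4:
  grade  amount  term  term_x4
0     A     436    30      120
3     E     416    96      384
8     B      73   124      496
2     E      74   253     1012
1     E     340   283     1132
5     E     416   306     1224
4     E     129   314     1256
6     A     112   334     1336
group by grade, mean of term_x4:
grade
A     728.0
B     496.0
E    1001.6
Name: term_x4, dtype: float64
reset_index():
  grade  term_x4
0     A    728.0
1     B    496.0
2     E   1001.6
filter rows where term_x4 <= 728:
  grade  term_x4
0     A    728.0
1     B    496.0
Then the value at position 1, column 'term_x4': 496.0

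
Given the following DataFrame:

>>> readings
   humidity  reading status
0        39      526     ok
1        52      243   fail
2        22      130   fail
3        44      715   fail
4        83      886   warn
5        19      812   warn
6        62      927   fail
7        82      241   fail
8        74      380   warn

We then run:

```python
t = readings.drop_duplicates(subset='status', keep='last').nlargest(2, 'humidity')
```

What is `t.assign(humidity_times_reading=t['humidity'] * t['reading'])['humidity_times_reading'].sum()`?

drop duplicate status (keep=last):
   humidity  reading status
0        39      526     ok
7        82      241   fail
8        74      380   warn
take 2 rows with largest humidity:
   humidity  reading status
7        82      241   fail
8        74      380   warn
add column humidity_times_reading = t['humidity'] * t['reading']:
   humidity  reading status  humidity_times_reading
7        82      241   fail                   19762
8        74      380   warn                   28120
Then the sum of column 'humidity_times_reading': 47882

47882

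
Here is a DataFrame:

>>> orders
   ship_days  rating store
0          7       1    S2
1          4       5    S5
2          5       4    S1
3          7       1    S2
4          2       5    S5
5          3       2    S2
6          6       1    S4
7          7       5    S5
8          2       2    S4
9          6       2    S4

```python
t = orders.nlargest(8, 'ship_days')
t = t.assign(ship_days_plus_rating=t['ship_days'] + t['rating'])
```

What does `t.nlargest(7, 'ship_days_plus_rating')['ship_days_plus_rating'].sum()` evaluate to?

take 8 rows with largest ship_days:
   ship_days  rating store
0          7       1    S2
3          7       1    S2
7          7       5    S5
6          6       1    S4
9          6       2    S4
2          5       4    S1
1          4       5    S5
5          3       2    S2
add column ship_days_plus_rating = t['ship_days'] + t['rating']:
   ship_days  rating store  ship_days_plus_rating
0          7       1    S2                      8
3          7       1    S2                      8
7          7       5    S5                     12
6          6       1    S4                      7
9          6       2    S4                      8
2          5       4    S1                      9
1          4       5    S5                      9
5          3       2    S2                      5
take 7 rows with largest ship_days_plus_rating:
   ship_days  rating store  ship_days_plus_rating
7          7       5    S5                     12
2          5       4    S1                      9
1          4       5    S5                      9
0          7       1    S2                      8
3          7       1    S2                      8
9          6       2    S4                      8
6          6       1    S4                      7
sum of column 'ship_days_plus_rating' → 61

61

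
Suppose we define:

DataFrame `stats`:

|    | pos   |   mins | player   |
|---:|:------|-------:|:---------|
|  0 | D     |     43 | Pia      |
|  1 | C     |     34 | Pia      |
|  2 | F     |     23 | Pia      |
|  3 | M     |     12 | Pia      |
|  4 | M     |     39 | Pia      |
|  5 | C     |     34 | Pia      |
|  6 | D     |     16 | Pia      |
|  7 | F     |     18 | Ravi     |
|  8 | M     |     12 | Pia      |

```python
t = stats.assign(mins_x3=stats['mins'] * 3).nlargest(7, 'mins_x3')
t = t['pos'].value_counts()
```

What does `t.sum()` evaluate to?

7

add column mins_x3 = stats['mins'] * 3:
  pos  mins player  mins_x3
0   D    43    Pia      129
1   C    34    Pia      102
2   F    23    Pia       69
3   M    12    Pia       36
4   M    39    Pia      117
5   C    34    Pia      102
6   D    16    Pia       48
7   F    18   Ravi       54
8   M    12    Pia       36
take 7 rows with largest mins_x3:
  pos  mins player  mins_x3
0   D    43    Pia      129
4   M    39    Pia      117
1   C    34    Pia      102
5   C    34    Pia      102
2   F    23    Pia       69
7   F    18   Ravi       54
6   D    16    Pia       48
value_counts of pos:
pos
D    2
C    2
F    2
M    1
Name: count, dtype: int64
Then the sum of the resulting series: 7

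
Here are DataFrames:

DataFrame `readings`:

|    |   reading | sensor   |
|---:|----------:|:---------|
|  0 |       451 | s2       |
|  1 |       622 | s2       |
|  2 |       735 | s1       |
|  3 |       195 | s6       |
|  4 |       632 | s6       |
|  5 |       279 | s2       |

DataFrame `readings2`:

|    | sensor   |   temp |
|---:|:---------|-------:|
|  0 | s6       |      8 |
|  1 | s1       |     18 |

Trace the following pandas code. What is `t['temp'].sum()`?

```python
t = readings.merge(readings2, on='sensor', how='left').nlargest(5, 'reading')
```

26.0

merge on 'sensor' (how='left') → 6 rows:
   reading sensor  temp
0      451     s2   NaN
1      622     s2   NaN
2      735     s1  18.0
3      195     s6   8.0
4      632     s6   8.0
5      279     s2   NaN
take 5 rows with largest reading:
   reading sensor  temp
2      735     s1  18.0
4      632     s6   8.0
1      622     s2   NaN
0      451     s2   NaN
5      279     s2   NaN
sum of column 'temp' → 26.0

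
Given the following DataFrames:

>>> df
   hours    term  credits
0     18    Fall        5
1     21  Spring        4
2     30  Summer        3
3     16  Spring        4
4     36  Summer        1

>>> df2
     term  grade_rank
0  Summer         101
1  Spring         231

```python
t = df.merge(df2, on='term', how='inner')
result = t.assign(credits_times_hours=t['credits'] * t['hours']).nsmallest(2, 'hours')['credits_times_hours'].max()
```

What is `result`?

84

merge on 'term' (how='inner') → 4 rows:
   hours    term  credits  grade_rank
0     21  Spring        4         231
1     30  Summer        3         101
2     16  Spring        4         231
3     36  Summer        1         101
add column credits_times_hours = t['credits'] * t['hours']:
   hours    term  credits  grade_rank  credits_times_hours
0     21  Spring        4         231                   84
1     30  Summer        3         101                   90
2     16  Spring        4         231                   64
3     36  Summer        1         101                   36
take 2 rows with smallest hours:
   hours    term  credits  grade_rank  credits_times_hours
2     16  Spring        4         231                   64
0     21  Spring        4         231                   84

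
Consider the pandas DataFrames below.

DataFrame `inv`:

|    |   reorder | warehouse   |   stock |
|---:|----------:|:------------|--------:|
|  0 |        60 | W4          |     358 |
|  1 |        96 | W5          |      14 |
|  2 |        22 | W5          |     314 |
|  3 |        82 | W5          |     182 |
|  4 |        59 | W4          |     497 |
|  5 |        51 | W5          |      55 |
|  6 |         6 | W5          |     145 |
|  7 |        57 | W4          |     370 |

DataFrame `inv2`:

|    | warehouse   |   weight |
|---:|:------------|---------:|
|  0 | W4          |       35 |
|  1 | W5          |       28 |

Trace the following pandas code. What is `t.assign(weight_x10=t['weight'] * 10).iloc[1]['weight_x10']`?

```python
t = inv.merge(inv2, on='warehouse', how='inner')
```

280

merge on 'warehouse' (how='inner') → 8 rows:
   reorder warehouse  stock  weight
0       60        W4    358      35
1       96        W5     14      28
2       22        W5    314      28
3       82        W5    182      28
4       59        W4    497      35
5       51        W5     55      28
6        6        W5    145      28
7       57        W4    370      35
add column weight_x10 = t['weight'] * 10:
   reorder warehouse  stock  weight  weight_x10
0       60        W4    358      35         350
1       96        W5     14      28         280
2       22        W5    314      28         280
3       82        W5    182      28         280
4       59        W4    497      35         350
5       51        W5     55      28         280
6        6        W5    145      28         280
7       57        W4    370      35         350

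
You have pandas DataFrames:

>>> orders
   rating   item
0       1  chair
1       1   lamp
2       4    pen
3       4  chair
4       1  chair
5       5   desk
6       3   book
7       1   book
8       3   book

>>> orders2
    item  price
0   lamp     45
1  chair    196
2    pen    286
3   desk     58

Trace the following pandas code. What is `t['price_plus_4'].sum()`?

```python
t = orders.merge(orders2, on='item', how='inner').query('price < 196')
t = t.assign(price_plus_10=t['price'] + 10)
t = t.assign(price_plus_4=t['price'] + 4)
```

merge on 'item' (how='inner') → 6 rows:
   rating   item  price
0       1  chair    196
1       1   lamp     45
2       4    pen    286
3       4  chair    196
4       1  chair    196
5       5   desk     58
filter rows where price < 196:
   rating  item  price
1       1  lamp     45
5       5  desk     58
add column price_plus_10 = t['price'] + 10:
   rating  item  price  price_plus_10
1       1  lamp     45             55
5       5  desk     58             68
add column price_plus_4 = t['price'] + 4:
   rating  item  price  price_plus_10  price_plus_4
1       1  lamp     45             55            49
5       5  desk     58             68            62
Finally, sum of column 'price_plus_4' = 111.

111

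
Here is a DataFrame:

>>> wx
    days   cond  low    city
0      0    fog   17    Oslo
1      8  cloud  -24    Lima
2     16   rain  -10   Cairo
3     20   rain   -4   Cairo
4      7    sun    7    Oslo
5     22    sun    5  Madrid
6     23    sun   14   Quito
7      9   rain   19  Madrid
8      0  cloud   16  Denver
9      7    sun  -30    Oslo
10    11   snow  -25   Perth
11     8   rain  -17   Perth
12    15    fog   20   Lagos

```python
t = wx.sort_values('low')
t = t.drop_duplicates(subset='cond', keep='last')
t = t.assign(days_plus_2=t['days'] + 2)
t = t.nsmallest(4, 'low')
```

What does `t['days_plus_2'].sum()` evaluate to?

sort by low:
    days   cond  low    city
9      7    sun  -30    Oslo
10    11   snow  -25   Perth
1      8  cloud  -24    Lima
11     8   rain  -17   Perth
2     16   rain  -10   Cairo
3     20   rain   -4   Cairo
5     22    sun    5  Madrid
4      7    sun    7    Oslo
6     23    sun   14   Quito
8      0  cloud   16  Denver
0      0    fog   17    Oslo
7      9   rain   19  Madrid
12    15    fog   20   Lagos
drop duplicate cond (keep=last):
    days   cond  low    city
10    11   snow  -25   Perth
6     23    sun   14   Quito
8      0  cloud   16  Denver
7      9   rain   19  Madrid
12    15    fog   20   Lagos
add column days_plus_2 = t['days'] + 2:
    days   cond  low    city  days_plus_2
10    11   snow  -25   Perth           13
6     23    sun   14   Quito           25
8      0  cloud   16  Denver            2
7      9   rain   19  Madrid           11
12    15    fog   20   Lagos           17
take 4 rows with smallest low:
    days   cond  low    city  days_plus_2
10    11   snow  -25   Perth           13
6     23    sun   14   Quito           25
8      0  cloud   16  Denver            2
7      9   rain   19  Madrid           11
Hence 51.

51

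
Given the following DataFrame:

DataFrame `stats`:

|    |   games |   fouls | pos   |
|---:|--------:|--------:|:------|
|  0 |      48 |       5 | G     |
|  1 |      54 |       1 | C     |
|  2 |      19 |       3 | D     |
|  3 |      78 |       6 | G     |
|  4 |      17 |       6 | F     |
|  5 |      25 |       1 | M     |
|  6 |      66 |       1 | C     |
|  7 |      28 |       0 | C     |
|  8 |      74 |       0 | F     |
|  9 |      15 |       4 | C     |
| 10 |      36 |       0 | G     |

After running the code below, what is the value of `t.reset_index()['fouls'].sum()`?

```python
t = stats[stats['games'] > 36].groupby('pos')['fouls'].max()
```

filter rows where games > 36:
   games  fouls pos
0     48      5   G
1     54      1   C
3     78      6   G
6     66      1   C
8     74      0   F
group by pos, max of fouls:
pos
C    1
F    0
G    6
Name: fouls, dtype: int64
reset_index():
  pos  fouls
0   C      1
1   F      0
2   G      6
Finally, sum of column 'fouls' = 7.

7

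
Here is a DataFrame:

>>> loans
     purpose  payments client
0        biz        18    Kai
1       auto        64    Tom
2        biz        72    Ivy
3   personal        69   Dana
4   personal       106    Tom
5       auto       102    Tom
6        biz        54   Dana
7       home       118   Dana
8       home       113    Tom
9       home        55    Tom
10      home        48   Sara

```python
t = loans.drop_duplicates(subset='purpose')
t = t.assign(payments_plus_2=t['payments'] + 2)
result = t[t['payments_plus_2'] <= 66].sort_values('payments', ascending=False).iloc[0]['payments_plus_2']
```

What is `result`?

66

drop duplicate purpose (keep=first):
    purpose  payments client
0       biz        18    Kai
1      auto        64    Tom
3  personal        69   Dana
7      home       118   Dana
add column payments_plus_2 = t['payments'] + 2:
    purpose  payments client  payments_plus_2
0       biz        18    Kai               20
1      auto        64    Tom               66
3  personal        69   Dana               71
7      home       118   Dana              120
filter rows where payments_plus_2 <= 66:
  purpose  payments client  payments_plus_2
0     biz        18    Kai               20
1    auto        64    Tom               66
sort by payments descending:
  purpose  payments client  payments_plus_2
1    auto        64    Tom               66
0     biz        18    Kai               20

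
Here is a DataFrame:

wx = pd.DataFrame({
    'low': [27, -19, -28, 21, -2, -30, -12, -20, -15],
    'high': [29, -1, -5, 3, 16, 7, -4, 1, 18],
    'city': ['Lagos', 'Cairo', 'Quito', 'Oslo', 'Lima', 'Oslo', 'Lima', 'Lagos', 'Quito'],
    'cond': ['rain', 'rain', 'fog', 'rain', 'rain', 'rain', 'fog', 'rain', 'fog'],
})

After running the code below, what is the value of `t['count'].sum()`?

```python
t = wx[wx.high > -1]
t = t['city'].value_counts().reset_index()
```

filter rows where high > -1:
   low  high   city  cond
0   27    29  Lagos  rain
3   21     3   Oslo  rain
4   -2    16   Lima  rain
5  -30     7   Oslo  rain
7  -20     1  Lagos  rain
8  -15    18  Quito   fog
value_counts of city:
city
Lagos    2
Oslo     2
Lima     1
Quito    1
Name: count, dtype: int64
reset_index():
    city  count
0  Lagos      2
1   Oslo      2
2   Lima      1
3  Quito      1
Then the sum of column 'count': 6

6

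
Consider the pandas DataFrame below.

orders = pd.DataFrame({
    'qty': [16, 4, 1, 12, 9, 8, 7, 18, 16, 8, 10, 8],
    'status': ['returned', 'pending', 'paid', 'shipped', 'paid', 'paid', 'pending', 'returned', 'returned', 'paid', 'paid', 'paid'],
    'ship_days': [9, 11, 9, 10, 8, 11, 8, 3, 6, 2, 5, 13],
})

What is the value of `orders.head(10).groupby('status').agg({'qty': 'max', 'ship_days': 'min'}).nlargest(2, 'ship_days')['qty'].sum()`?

19

take first 10 rows:
   qty    status  ship_days
0   16  returned          9
1    4   pending         11
2    1      paid          9
3   12   shipped         10
4    9      paid          8
5    8      paid         11
6    7   pending          8
7   18  returned          3
8   16  returned          6
9    8      paid          2
group by status: max(qty), min(ship_days):
          qty  ship_days
status                  
paid        9          2
pending     7          8
returned   18          3
shipped    12         10
take 2 rows with largest ship_days:
         qty  ship_days
status                 
shipped   12         10
pending    7          8
Reading off the sum of column 'qty', we get 19.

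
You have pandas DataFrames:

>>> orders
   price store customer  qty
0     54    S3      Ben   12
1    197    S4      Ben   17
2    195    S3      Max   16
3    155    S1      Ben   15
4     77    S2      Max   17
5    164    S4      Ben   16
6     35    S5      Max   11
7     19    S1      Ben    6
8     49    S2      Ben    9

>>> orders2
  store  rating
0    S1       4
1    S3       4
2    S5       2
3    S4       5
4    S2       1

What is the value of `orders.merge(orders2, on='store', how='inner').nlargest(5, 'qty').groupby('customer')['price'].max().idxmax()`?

merge on 'store' (how='inner') → 9 rows:
   price store customer  qty  rating
0     54    S3      Ben   12       4
1    197    S4      Ben   17       5
2    195    S3      Max   16       4
3    155    S1      Ben   15       4
4     77    S2      Max   17       1
5    164    S4      Ben   16       5
6     35    S5      Max   11       2
7     19    S1      Ben    6       4
8     49    S2      Ben    9       1
take 5 rows with largest qty:
   price store customer  qty  rating
1    197    S4      Ben   17       5
4     77    S2      Max   17       1
2    195    S3      Max   16       4
5    164    S4      Ben   16       5
3    155    S1      Ben   15       4
group by customer, max of price:
customer
Ben    197
Max    195
Name: price, dtype: int64
So idxmax() = Ben.

Ben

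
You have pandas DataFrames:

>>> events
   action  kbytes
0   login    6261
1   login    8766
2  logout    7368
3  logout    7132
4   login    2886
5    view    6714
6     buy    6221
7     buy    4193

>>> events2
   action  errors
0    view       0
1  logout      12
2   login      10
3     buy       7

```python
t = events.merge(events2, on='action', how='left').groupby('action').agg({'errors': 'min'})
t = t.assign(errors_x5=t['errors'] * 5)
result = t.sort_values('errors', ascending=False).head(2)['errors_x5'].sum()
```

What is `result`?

merge on 'action' (how='left') → 8 rows:
   action  kbytes  errors
0   login    6261      10
1   login    8766      10
2  logout    7368      12
3  logout    7132      12
4   login    2886      10
5    view    6714       0
6     buy    6221       7
7     buy    4193       7
group by action, min of errors:
        errors
action        
buy          7
login       10
logout      12
view         0
add column errors_x5 = t['errors'] * 5:
        errors  errors_x5
action                   
buy          7         35
login       10         50
logout      12         60
view         0          0
sort by errors descending:
        errors  errors_x5
action                   
logout      12         60
login       10         50
buy          7         35
view         0          0
take first 2 rows:
        errors  errors_x5
action                   
logout      12         60
login       10         50
sum of column 'errors_x5' → 110

110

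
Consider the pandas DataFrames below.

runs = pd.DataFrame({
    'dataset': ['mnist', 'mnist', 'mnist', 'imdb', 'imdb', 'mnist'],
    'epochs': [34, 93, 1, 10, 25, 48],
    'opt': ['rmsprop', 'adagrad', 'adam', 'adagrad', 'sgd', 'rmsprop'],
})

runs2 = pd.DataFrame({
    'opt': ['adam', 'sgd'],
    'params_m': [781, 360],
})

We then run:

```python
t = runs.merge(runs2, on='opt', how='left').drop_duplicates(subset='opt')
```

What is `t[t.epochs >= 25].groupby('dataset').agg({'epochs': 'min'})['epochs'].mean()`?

29.5

merge on 'opt' (how='left') → 6 rows:
  dataset  epochs      opt  params_m
0   mnist      34  rmsprop       NaN
1   mnist      93  adagrad       NaN
2   mnist       1     adam     781.0
3    imdb      10  adagrad       NaN
4    imdb      25      sgd     360.0
5   mnist      48  rmsprop       NaN
drop duplicate opt (keep=first):
  dataset  epochs      opt  params_m
0   mnist      34  rmsprop       NaN
1   mnist      93  adagrad       NaN
2   mnist       1     adam     781.0
4    imdb      25      sgd     360.0
filter rows where epochs >= 25:
  dataset  epochs      opt  params_m
0   mnist      34  rmsprop       NaN
1   mnist      93  adagrad       NaN
4    imdb      25      sgd     360.0
group by dataset, min of epochs:
         epochs
dataset        
imdb         25
mnist        34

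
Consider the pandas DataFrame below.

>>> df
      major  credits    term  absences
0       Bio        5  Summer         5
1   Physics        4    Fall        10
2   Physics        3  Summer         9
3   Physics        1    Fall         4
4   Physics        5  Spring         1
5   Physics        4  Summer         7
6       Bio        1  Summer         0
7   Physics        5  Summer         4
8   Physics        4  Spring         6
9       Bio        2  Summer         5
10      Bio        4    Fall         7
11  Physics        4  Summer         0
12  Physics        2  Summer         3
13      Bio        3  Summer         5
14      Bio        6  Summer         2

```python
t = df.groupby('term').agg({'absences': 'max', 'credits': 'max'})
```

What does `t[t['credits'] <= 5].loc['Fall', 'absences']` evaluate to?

group by term: max(absences), max(credits):
        absences  credits
term                     
Fall          10        4
Spring         6        5
Summer         9        6
filter rows where credits <= 5:
        absences  credits
term                     
Fall          10        4
Spring         6        5

10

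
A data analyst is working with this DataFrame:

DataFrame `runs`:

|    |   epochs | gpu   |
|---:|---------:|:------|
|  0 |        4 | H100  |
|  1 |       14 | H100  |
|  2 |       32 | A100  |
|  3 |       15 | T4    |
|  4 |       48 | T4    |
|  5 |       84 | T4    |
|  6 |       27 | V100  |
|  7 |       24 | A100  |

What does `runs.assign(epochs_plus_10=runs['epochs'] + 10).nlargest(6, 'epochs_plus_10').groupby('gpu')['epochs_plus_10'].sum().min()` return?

add column epochs_plus_10 = runs['epochs'] + 10:
   epochs   gpu  epochs_plus_10
0       4  H100              14
1      14  H100              24
2      32  A100              42
3      15    T4              25
4      48    T4              58
5      84    T4              94
6      27  V100              37
7      24  A100              34
take 6 rows with largest epochs_plus_10:
   epochs   gpu  epochs_plus_10
5      84    T4              94
4      48    T4              58
2      32  A100              42
6      27  V100              37
7      24  A100              34
3      15    T4              25
group by gpu, sum of epochs_plus_10:
gpu
A100     76
T4      177
V100     37
Name: epochs_plus_10, dtype: int64
min of the resulting series → 37

37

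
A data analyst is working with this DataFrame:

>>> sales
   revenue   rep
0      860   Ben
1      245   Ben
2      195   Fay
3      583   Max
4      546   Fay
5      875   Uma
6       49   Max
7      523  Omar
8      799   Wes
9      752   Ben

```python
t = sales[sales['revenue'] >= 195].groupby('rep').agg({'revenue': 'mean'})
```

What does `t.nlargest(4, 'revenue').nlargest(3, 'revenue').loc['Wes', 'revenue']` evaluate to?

799.0

filter rows where revenue >= 195:
   revenue   rep
0      860   Ben
1      245   Ben
2      195   Fay
3      583   Max
4      546   Fay
5      875   Uma
7      523  Omar
8      799   Wes
9      752   Ben
group by rep, mean of revenue:
      revenue
rep          
Ben     619.0
Fay     370.5
Max     583.0
Omar    523.0
Uma     875.0
Wes     799.0
take 4 rows with largest revenue:
     revenue
rep         
Uma    875.0
Wes    799.0
Ben    619.0
Max    583.0
take 3 rows with largest revenue:
     revenue
rep         
Uma    875.0
Wes    799.0
Ben    619.0
Then the value at row 'Wes', column 'revenue': 799.0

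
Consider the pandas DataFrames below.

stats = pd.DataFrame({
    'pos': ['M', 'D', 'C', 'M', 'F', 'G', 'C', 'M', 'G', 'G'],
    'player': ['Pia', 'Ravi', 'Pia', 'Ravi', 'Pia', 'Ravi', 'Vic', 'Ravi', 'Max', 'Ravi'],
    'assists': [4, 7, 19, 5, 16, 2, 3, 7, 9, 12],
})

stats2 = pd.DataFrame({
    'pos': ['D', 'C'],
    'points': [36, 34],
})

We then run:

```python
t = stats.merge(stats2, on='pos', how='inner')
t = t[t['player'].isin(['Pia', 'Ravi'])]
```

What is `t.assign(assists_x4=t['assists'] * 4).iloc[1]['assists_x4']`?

merge on 'pos' (how='inner') → 3 rows:
  pos player  assists  points
0   D   Ravi        7      36
1   C    Pia       19      34
2   C    Vic        3      34
filter rows where player in ['Pia', 'Ravi']:
  pos player  assists  points
0   D   Ravi        7      36
1   C    Pia       19      34
add column assists_x4 = t['assists'] * 4:
  pos player  assists  points  assists_x4
0   D   Ravi        7      36          28
1   C    Pia       19      34          76
Then the value at position 1, column 'assists_x4': 76

76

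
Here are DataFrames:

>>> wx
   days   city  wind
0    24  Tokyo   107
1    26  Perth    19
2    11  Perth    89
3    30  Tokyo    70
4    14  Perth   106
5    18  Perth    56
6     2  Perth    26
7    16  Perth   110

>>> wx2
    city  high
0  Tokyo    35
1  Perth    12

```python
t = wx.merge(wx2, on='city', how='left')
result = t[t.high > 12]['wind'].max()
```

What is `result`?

107

merge on 'city' (how='left') → 8 rows:
   days   city  wind  high
0    24  Tokyo   107    35
1    26  Perth    19    12
2    11  Perth    89    12
3    30  Tokyo    70    35
4    14  Perth   106    12
5    18  Perth    56    12
6     2  Perth    26    12
7    16  Perth   110    12
filter rows where high > 12:
   days   city  wind  high
0    24  Tokyo   107    35
3    30  Tokyo    70    35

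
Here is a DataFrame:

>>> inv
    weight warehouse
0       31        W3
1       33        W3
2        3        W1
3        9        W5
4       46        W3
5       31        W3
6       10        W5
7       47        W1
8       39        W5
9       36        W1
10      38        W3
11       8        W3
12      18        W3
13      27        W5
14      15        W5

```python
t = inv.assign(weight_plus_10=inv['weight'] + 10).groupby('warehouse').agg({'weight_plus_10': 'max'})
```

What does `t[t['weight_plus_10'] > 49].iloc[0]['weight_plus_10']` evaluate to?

add column weight_plus_10 = inv['weight'] + 10:
    weight warehouse  weight_plus_10
0       31        W3              41
1       33        W3              43
2        3        W1              13
3        9        W5              19
4       46        W3              56
5       31        W3              41
6       10        W5              20
7       47        W1              57
8       39        W5              49
9       36        W1              46
10      38        W3              48
11       8        W3              18
12      18        W3              28
13      27        W5              37
14      15        W5              25
group by warehouse, max of weight_plus_10:
           weight_plus_10
warehouse                
W1                     57
W3                     56
W5                     49
filter rows where weight_plus_10 > 49:
           weight_plus_10
warehouse                
W1                     57
W3                     56
Reading off the value at position 0, column 'weight_plus_10', we get 57.

57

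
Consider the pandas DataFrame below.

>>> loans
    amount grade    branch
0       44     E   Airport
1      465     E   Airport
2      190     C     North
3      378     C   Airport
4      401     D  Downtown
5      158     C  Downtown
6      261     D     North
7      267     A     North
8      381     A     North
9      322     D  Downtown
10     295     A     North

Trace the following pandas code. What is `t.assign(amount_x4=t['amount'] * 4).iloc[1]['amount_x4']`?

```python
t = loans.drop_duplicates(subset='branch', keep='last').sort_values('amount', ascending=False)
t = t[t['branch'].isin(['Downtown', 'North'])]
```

1180

drop duplicate branch (keep=last):
    amount grade    branch
3      378     C   Airport
9      322     D  Downtown
10     295     A     North
sort by amount descending:
    amount grade    branch
3      378     C   Airport
9      322     D  Downtown
10     295     A     North
filter rows where branch in ['Downtown', 'North']:
    amount grade    branch
9      322     D  Downtown
10     295     A     North
add column amount_x4 = t['amount'] * 4:
    amount grade    branch  amount_x4
9      322     D  Downtown       1288
10     295     A     North       1180
Reading off the value at position 1, column 'amount_x4', we get 1180.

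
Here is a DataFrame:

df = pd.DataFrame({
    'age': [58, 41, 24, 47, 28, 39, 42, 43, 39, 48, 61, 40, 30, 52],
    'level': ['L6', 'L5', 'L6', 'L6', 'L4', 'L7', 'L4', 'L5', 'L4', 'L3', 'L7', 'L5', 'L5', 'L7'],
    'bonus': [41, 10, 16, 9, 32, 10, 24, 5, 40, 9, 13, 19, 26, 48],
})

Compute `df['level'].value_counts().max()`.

4

value_counts of level:
level
L5    4
L6    3
L4    3
L7    3
L3    1
Name: count, dtype: int64
max of the resulting series → 4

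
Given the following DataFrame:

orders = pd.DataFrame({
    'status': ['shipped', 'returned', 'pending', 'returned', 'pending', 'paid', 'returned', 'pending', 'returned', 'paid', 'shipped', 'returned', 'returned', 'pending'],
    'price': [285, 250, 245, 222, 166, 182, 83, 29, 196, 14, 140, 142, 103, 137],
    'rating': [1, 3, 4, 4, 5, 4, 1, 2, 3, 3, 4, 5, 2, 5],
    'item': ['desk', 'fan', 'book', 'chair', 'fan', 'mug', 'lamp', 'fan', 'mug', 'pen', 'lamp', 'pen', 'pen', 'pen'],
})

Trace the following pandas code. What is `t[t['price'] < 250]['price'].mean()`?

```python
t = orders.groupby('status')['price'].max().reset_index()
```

group by status, max of price:
status
paid        182
pending     245
returned    250
shipped     285
Name: price, dtype: int64
reset_index():
     status  price
0      paid    182
1   pending    245
2  returned    250
3   shipped    285
filter rows where price < 250:
    status  price
0     paid    182
1  pending    245
Then the mean of column 'price': 213.5

213.5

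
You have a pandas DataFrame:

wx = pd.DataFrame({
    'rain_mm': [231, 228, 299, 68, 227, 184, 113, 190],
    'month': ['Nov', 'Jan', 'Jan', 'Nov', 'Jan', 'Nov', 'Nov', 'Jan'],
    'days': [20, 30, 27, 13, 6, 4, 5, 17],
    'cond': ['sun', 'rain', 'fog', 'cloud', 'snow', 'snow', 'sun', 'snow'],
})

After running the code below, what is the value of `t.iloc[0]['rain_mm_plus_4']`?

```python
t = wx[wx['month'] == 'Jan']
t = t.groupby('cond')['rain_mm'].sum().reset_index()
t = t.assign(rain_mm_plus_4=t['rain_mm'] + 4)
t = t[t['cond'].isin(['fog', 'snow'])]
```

filter rows where month == 'Jan':
   rain_mm month  days  cond
1      228   Jan    30  rain
2      299   Jan    27   fog
4      227   Jan     6  snow
7      190   Jan    17  snow
group by cond, sum of rain_mm:
cond
fog     299
rain    228
snow    417
Name: rain_mm, dtype: int64
reset_index():
   cond  rain_mm
0   fog      299
1  rain      228
2  snow      417
add column rain_mm_plus_4 = t['rain_mm'] + 4:
   cond  rain_mm  rain_mm_plus_4
0   fog      299             303
1  rain      228             232
2  snow      417             421
filter rows where cond in ['fog', 'snow']:
   cond  rain_mm  rain_mm_plus_4
0   fog      299             303
2  snow      417             421
So iloc[0]['rain_mm_plus_4'] = 303.

303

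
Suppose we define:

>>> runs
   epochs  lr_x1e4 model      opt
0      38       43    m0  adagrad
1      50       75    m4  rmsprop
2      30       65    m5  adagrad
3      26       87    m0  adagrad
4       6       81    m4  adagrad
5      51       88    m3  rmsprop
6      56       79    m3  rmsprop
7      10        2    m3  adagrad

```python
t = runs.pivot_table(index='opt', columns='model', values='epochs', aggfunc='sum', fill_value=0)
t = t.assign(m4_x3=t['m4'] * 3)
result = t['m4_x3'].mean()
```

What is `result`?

pivot: rows=opt, cols=model, sum(epochs):
model    m0   m3  m4  m5
opt                     
adagrad  64   10   6  30
rmsprop   0  107  50   0
add column m4_x3 = t['m4'] * 3:
model    m0   m3  m4  m5  m4_x3
opt                            
adagrad  64   10   6  30     18
rmsprop   0  107  50   0    150

84.0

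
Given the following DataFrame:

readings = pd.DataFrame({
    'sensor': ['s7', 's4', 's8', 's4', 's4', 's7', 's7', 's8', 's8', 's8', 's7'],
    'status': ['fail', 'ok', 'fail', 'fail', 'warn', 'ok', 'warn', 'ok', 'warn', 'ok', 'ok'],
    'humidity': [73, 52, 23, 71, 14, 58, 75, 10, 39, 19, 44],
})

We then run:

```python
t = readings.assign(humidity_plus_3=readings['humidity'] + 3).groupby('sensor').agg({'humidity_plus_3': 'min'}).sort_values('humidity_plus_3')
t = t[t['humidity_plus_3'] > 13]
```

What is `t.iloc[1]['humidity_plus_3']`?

add column humidity_plus_3 = readings['humidity'] + 3:
   sensor status  humidity  humidity_plus_3
0      s7   fail        73               76
1      s4     ok        52               55
2      s8   fail        23               26
3      s4   fail        71               74
4      s4   warn        14               17
5      s7     ok        58               61
6      s7   warn        75               78
7      s8     ok        10               13
8      s8   warn        39               42
9      s8     ok        19               22
10     s7     ok        44               47
group by sensor, min of humidity_plus_3:
        humidity_plus_3
sensor                 
s4                   17
s7                   47
s8                   13
sort by humidity_plus_3:
        humidity_plus_3
sensor                 
s8                   13
s4                   17
s7                   47
filter rows where humidity_plus_3 > 13:
        humidity_plus_3
sensor                 
s4                   17
s7                   47
Finally, value at position 1, column 'humidity_plus_3' = 47.

47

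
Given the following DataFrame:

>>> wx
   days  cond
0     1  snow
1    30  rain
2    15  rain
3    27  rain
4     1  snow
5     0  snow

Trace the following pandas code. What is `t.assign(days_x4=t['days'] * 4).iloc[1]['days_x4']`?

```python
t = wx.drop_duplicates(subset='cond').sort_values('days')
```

120

drop duplicate cond (keep=first):
   days  cond
0     1  snow
1    30  rain
sort by days:
   days  cond
0     1  snow
1    30  rain
add column days_x4 = t['days'] * 4:
   days  cond  days_x4
0     1  snow        4
1    30  rain      120
Then the value at position 1, column 'days_x4': 120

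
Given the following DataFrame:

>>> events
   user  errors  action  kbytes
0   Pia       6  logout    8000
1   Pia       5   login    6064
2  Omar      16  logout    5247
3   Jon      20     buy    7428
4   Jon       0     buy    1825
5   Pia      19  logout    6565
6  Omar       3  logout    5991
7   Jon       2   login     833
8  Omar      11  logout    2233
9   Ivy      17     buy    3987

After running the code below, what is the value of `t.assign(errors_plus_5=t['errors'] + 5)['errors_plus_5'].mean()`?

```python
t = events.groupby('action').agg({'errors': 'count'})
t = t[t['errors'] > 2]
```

9.0

group by action, count of errors:
        errors
action        
buy          3
login        2
logout       5
filter rows where errors > 2:
        errors
action        
buy          3
logout       5
add column errors_plus_5 = t['errors'] + 5:
        errors  errors_plus_5
action                       
buy          3              8
logout       5             10
Finally, mean of column 'errors_plus_5' = 9.0.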